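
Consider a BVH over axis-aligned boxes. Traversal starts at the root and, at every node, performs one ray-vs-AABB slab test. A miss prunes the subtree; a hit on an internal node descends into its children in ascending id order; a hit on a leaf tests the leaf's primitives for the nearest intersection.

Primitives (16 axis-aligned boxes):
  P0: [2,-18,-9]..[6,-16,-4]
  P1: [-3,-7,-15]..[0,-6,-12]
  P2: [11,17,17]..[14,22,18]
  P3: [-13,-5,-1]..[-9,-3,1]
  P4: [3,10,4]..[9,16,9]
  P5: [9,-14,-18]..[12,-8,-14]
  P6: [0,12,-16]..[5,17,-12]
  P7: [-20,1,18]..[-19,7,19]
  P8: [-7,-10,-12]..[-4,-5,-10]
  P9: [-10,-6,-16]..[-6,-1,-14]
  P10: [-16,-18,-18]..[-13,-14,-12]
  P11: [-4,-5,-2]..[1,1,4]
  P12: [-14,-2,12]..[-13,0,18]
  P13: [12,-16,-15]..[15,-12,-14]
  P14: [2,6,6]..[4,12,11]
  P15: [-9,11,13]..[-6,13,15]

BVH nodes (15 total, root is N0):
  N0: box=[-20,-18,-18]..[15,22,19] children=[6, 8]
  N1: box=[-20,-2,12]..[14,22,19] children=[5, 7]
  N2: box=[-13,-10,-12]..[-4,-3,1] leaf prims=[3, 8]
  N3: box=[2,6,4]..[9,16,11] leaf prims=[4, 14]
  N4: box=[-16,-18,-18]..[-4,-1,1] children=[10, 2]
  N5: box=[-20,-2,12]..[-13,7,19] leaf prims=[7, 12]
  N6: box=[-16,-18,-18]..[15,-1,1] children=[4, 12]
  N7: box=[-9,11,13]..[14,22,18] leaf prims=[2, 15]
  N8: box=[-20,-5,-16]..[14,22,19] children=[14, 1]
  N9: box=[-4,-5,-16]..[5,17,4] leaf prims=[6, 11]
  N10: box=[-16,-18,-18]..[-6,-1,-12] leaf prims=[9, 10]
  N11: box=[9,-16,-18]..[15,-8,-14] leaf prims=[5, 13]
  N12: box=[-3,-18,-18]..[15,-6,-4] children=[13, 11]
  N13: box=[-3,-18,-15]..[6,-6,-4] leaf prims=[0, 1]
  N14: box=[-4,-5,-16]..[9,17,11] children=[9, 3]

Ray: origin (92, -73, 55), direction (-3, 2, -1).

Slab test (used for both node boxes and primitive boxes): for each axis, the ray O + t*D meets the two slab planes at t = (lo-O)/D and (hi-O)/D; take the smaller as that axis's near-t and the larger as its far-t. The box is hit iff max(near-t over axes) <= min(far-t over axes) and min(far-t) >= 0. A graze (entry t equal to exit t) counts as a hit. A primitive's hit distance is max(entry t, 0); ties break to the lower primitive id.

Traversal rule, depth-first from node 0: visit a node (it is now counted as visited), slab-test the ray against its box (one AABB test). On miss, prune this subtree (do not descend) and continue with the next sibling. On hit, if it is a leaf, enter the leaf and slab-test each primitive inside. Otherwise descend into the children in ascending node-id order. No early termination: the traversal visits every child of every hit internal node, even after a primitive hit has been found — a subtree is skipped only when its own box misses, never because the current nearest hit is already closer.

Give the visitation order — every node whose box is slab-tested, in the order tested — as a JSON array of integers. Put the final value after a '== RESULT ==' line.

Walk:
N0 x:[77/3,112/3] y:[55/2,95/2] z:[36,73] -> hit [36,112/3], descend [6, 8]
  N6 x:[77/3,36] y:[55/2,36] z:[54,73] -> miss, prune
  N8 x:[26,112/3] y:[34,95/2] z:[36,71] -> hit [36,112/3], descend [1, 14]
    N1 x:[26,112/3] y:[71/2,95/2] z:[36,43] -> hit [36,112/3], descend [5, 7]
      N5 x:[35,112/3] y:[71/2,40] z:[36,43] -> hit [36,112/3] leaf, test {P7@t=37, P12(miss)}
      N7 x:[26,101/3] y:[42,95/2] z:[37,42] -> miss, prune
    N14 x:[83/3,32] y:[34,45] z:[44,71] -> miss, prune

Visited [0, 6, 8, 1, 5, 7, 14]. Tests: 7 box, 1 leaf. Nearest: P7.

== RESULT ==
[0, 6, 8, 1, 5, 7, 14]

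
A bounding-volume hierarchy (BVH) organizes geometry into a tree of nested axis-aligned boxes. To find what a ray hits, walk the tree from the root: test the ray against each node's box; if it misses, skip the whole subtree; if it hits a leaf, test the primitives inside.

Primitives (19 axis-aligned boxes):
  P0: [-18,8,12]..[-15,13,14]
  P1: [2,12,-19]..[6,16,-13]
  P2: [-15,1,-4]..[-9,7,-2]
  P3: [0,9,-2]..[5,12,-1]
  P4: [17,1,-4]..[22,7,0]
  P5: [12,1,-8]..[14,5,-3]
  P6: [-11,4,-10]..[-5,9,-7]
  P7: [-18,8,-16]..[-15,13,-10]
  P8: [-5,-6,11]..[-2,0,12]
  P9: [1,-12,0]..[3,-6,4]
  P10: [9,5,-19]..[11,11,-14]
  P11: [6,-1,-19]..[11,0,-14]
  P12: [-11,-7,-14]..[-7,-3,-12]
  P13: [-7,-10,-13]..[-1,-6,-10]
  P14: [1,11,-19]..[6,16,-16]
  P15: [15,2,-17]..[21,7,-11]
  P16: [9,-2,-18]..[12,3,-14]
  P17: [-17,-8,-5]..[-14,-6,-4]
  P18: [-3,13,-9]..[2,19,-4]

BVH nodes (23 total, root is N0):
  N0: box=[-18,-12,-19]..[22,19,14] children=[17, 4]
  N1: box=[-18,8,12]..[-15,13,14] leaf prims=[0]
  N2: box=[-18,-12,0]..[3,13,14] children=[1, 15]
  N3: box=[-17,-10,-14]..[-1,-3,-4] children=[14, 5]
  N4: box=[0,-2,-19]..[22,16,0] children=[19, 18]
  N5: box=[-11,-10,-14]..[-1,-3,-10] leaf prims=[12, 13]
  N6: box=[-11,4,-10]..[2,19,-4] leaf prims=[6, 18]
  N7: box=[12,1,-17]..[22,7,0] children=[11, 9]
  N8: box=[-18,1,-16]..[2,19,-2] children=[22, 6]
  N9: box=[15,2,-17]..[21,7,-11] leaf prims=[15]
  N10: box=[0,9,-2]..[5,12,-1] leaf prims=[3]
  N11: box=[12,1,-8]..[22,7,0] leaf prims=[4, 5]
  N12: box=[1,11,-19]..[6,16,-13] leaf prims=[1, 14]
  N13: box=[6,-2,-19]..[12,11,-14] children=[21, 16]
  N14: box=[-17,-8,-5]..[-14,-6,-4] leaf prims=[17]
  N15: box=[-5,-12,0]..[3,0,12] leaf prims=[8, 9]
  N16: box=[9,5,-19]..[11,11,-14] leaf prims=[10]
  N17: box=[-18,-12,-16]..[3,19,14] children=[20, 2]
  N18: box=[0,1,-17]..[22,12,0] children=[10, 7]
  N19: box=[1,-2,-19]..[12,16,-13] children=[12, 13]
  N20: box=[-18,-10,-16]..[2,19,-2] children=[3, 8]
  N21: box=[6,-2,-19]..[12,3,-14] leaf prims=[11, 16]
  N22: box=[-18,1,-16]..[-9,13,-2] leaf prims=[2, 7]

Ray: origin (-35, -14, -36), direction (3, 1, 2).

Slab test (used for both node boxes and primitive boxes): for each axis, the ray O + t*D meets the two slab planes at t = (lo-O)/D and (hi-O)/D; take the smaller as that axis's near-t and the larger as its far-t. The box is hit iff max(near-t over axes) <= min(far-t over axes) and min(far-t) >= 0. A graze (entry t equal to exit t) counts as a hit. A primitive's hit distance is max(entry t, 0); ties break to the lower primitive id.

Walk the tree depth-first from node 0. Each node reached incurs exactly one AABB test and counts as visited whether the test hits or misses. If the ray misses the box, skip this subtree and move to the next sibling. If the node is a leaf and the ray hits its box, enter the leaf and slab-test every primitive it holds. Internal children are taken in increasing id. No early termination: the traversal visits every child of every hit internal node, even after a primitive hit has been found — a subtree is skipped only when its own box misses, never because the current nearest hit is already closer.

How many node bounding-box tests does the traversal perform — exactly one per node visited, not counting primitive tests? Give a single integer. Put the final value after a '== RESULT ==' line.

Trace the traversal:
N0 x:[17/3,19] y:[2,33] z:[17/2,25] -> hit [17/2,19], descend [4, 17]
  N4 x:[35/3,19] y:[12,30] z:[17/2,18] -> hit [12,18], descend [18, 19]
    N18 x:[35/3,19] y:[15,26] z:[19/2,18] -> hit [15,18], descend [7, 10]
      N7 x:[47/3,19] y:[15,21] z:[19/2,18] -> hit [47/3,18], descend [9, 11]
        N9 x:[50/3,56/3] y:[16,21] z:[19/2,25/2] -> miss, prune
        N11 x:[47/3,19] y:[15,21] z:[14,18] -> hit [47/3,18] leaf, test {P4@t=52/3, P5@t=47/3}
      N10 x:[35/3,40/3] y:[23,26] z:[17,35/2] -> miss, prune
    N19 x:[12,47/3] y:[12,30] z:[17/2,23/2] -> miss, prune
  N17 x:[17/3,38/3] y:[2,33] z:[10,25] -> hit [10,38/3], descend [2, 20]
    N2 x:[17/3,38/3] y:[2,27] z:[18,25] -> miss, prune
    N20 x:[17/3,37/3] y:[4,33] z:[10,17] -> hit [10,37/3], descend [3, 8]
      N3 x:[6,34/3] y:[4,11] z:[11,16] -> hit [11,11], descend [5, 14]
        N5 x:[8,34/3] y:[4,11] z:[11,13] -> hit [11,11] leaf, test {P12(miss), P13(miss)}
        N14 x:[6,7] y:[6,8] z:[31/2,16] -> miss, prune
      N8 x:[17/3,37/3] y:[15,33] z:[10,17] -> miss, prune

Summary -> nodes [0, 4, 18, 7, 9, 11, 10, 19, 17, 2, 20, 3, 5, 14, 8]; box-tests=15; leaf-entries=2; first=P5

== RESULT ==
15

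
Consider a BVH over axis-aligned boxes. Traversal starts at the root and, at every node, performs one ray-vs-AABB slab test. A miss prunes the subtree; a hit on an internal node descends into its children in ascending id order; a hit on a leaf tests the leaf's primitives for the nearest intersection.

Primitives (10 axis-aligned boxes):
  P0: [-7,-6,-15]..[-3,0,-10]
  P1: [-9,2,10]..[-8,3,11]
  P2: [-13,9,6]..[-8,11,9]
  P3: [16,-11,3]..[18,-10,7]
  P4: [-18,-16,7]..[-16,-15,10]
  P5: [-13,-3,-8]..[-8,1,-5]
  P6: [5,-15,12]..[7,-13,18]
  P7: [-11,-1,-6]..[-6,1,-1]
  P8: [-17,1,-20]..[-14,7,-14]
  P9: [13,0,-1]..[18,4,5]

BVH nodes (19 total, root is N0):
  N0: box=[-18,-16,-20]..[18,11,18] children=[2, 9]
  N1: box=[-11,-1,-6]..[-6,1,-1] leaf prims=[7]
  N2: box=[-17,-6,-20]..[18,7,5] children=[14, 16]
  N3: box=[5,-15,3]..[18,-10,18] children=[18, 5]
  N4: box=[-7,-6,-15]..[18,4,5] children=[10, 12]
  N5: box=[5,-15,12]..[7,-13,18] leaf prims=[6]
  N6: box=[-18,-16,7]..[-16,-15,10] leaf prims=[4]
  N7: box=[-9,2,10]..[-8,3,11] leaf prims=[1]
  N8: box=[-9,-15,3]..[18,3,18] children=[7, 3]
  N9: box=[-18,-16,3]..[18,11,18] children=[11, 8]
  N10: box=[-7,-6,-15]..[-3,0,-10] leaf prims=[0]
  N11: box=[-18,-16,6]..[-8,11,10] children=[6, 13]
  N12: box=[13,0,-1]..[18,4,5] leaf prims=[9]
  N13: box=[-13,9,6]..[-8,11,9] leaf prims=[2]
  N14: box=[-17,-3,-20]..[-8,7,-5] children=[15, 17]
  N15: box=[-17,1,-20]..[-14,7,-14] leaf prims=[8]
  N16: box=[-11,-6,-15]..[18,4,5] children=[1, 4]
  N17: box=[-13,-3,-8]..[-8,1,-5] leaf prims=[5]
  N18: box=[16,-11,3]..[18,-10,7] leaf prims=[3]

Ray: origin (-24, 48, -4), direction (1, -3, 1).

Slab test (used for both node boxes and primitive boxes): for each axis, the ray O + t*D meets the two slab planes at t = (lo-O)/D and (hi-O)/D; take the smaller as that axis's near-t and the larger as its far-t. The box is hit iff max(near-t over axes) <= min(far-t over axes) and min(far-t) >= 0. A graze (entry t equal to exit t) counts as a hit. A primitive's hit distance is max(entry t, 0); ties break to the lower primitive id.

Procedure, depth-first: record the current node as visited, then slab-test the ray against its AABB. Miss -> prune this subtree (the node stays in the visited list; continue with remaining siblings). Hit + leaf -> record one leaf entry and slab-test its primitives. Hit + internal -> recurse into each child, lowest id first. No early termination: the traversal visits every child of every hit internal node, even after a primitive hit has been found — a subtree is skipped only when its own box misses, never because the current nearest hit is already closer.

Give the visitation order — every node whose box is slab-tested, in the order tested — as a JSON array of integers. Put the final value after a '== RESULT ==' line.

Walk:
N0 x:[6,42] y:[37/3,64/3] z:[-16,22] -> hit [37/3,64/3], descend [2, 9]
  N2 x:[7,42] y:[41/3,18] z:[-16,9] -> miss, prune
  N9 x:[6,42] y:[37/3,64/3] z:[7,22] -> hit [37/3,64/3], descend [8, 11]
    N8 x:[15,42] y:[15,21] z:[7,22] -> hit [15,21], descend [3, 7]
      N3 x:[29,42] y:[58/3,21] z:[7,22] -> miss, prune
      N7 x:[15,16] y:[15,46/3] z:[14,15] -> hit [15,15] leaf, test {P1@t=15}
    N11 x:[6,16] y:[37/3,64/3] z:[10,14] -> hit [37/3,14], descend [6, 13]
      N6 x:[6,8] y:[21,64/3] z:[11,14] -> miss, prune
      N13 x:[11,16] y:[37/3,13] z:[10,13] -> hit [37/3,13] leaf, test {P2@t=37/3}

9 AABB tests over nodes [0, 2, 9, 8, 3, 7, 11, 6, 13]; 2 leaves entered; closest P2.

== RESULT ==
[0, 2, 9, 8, 3, 7, 11, 6, 13]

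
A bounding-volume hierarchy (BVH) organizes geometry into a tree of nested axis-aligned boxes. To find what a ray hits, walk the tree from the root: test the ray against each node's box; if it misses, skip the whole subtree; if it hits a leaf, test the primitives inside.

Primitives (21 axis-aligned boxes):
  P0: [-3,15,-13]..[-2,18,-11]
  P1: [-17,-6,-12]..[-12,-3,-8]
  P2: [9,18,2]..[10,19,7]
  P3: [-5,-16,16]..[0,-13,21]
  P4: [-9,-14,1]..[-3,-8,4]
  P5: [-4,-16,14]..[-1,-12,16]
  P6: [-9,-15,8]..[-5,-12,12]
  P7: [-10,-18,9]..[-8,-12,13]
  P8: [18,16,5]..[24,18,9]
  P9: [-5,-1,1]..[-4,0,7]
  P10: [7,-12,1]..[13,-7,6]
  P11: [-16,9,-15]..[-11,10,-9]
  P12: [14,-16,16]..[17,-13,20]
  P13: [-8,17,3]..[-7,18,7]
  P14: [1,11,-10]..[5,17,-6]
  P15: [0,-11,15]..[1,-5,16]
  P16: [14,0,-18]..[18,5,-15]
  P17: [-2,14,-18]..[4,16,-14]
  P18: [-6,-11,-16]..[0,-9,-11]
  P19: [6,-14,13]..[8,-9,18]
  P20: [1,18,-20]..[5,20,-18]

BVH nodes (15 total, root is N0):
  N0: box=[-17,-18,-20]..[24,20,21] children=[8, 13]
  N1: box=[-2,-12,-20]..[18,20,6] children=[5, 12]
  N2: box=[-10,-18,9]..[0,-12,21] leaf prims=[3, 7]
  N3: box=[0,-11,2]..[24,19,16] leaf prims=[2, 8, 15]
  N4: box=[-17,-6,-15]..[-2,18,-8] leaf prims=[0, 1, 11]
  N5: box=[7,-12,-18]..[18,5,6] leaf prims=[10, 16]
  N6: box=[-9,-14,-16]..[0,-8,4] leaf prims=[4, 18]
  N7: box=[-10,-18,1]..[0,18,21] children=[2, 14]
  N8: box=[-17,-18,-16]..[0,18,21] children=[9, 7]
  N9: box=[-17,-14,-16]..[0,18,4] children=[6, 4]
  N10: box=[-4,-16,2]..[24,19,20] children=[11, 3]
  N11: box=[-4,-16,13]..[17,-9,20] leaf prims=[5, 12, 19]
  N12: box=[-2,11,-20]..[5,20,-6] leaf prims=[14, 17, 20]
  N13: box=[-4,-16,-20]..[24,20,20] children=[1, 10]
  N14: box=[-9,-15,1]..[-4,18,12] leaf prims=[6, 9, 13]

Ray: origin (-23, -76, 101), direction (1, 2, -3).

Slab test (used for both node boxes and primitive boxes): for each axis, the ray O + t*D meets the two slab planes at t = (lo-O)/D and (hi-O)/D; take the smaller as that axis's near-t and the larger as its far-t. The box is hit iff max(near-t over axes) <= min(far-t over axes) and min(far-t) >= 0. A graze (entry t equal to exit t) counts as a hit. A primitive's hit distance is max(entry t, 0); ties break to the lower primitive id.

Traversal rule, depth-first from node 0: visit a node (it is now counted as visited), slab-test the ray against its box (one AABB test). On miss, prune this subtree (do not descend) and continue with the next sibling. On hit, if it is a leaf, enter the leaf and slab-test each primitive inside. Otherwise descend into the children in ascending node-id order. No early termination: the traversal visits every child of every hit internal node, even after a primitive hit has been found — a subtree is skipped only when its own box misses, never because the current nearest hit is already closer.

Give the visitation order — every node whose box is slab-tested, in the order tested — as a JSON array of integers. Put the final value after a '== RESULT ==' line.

Traverse from the root:
N0 x:[6,47] y:[29,48] z:[80/3,121/3] -> hit [29,121/3], descend [8, 13]
  N8 x:[6,23] y:[29,47] z:[80/3,39] -> miss, prune
  N13 x:[19,47] y:[30,48] z:[27,121/3] -> hit [30,121/3], descend [1, 10]
    N1 x:[21,41] y:[32,48] z:[95/3,121/3] -> hit [32,121/3], descend [5, 12]
      N5 x:[30,41] y:[32,81/2] z:[95/3,119/3] -> hit [32,119/3] leaf, test {P10@t=32, P16@t=116/3}
      N12 x:[21,28] y:[87/2,48] z:[107/3,121/3] -> miss, prune
    N10 x:[19,47] y:[30,95/2] z:[27,33] -> hit [30,33], descend [3, 11]
      N3 x:[23,47] y:[65/2,95/2] z:[85/3,33] -> hit [65/2,33] leaf, test {P2(miss), P8(miss), P15(miss)}
      N11 x:[19,40] y:[30,67/2] z:[27,88/3] -> miss, prune

Summary -> nodes [0, 8, 13, 1, 5, 12, 10, 3, 11]; box-tests=9; leaf-entries=2; first=P10

== RESULT ==
[0, 8, 13, 1, 5, 12, 10, 3, 11]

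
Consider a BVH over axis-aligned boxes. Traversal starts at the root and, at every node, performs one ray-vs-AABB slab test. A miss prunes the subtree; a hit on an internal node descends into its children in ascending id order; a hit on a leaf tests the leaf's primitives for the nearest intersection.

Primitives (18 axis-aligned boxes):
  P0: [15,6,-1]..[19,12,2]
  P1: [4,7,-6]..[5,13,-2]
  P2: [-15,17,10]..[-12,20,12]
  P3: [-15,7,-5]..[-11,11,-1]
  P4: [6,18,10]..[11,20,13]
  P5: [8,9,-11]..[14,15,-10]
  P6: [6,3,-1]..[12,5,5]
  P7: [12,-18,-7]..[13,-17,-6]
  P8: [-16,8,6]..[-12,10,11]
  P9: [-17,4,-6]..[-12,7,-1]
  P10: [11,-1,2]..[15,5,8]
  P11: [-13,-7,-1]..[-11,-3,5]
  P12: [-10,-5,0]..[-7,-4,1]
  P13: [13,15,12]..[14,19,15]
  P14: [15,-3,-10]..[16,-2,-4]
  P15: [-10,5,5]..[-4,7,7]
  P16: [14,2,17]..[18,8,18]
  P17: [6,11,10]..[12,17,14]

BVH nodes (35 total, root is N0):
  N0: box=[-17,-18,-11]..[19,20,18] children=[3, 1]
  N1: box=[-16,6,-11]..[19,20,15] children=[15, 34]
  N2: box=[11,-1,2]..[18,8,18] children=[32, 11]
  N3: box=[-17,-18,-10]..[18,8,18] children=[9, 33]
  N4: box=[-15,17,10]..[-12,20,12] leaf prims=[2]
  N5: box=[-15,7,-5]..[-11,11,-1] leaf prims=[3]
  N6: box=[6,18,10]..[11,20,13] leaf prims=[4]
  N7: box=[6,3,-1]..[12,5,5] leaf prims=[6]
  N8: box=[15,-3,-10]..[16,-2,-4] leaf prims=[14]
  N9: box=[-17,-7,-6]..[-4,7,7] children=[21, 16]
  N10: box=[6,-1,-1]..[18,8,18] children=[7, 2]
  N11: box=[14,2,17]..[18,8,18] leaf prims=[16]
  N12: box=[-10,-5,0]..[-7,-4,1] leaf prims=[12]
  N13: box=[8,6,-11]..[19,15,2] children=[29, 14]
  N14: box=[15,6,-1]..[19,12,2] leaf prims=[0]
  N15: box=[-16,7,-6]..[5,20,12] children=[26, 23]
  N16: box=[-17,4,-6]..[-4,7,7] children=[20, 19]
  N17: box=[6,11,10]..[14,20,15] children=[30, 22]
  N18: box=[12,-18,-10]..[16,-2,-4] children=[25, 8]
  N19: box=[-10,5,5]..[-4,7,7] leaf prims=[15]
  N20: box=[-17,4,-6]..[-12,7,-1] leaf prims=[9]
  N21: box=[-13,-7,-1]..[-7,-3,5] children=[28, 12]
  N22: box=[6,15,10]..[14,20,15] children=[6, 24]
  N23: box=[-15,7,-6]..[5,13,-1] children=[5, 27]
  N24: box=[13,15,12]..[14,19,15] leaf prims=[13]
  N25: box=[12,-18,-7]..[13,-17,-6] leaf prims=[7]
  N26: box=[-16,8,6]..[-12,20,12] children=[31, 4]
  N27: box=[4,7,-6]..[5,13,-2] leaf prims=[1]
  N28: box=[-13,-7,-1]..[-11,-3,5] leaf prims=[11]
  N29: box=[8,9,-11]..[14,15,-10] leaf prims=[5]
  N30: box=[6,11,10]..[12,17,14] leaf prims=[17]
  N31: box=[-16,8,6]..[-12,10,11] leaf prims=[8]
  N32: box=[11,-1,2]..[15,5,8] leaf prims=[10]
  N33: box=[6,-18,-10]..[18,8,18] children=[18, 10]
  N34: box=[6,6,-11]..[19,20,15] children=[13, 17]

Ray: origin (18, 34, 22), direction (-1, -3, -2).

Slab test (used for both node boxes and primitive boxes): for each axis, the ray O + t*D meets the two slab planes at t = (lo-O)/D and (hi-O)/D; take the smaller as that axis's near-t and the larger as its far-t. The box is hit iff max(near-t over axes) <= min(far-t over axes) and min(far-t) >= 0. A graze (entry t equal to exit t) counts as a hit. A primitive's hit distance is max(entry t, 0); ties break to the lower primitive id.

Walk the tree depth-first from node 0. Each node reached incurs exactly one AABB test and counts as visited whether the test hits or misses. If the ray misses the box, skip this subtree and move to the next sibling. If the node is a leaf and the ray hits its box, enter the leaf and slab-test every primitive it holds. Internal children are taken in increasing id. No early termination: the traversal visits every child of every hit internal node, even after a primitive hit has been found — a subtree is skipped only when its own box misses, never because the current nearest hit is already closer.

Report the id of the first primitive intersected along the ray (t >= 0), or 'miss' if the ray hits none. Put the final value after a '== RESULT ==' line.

Walk:
N0 x:[-1,35] y:[14/3,52/3] z:[2,33/2] -> hit [14/3,33/2], descend [1, 3]
  N1 x:[-1,34] y:[14/3,28/3] z:[7/2,33/2] -> hit [14/3,28/3], descend [15, 34]
    N15 x:[13,34] y:[14/3,9] z:[5,14] -> miss, prune
    N34 x:[-1,12] y:[14/3,28/3] z:[7/2,33/2] -> hit [14/3,28/3], descend [13, 17]
      N13 x:[-1,10] y:[19/3,28/3] z:[10,33/2] -> miss, prune
      N17 x:[4,12] y:[14/3,23/3] z:[7/2,6] -> hit [14/3,6], descend [22, 30]
        N22 x:[4,12] y:[14/3,19/3] z:[7/2,6] -> hit [14/3,6], descend [6, 24]
          N6 x:[7,12] y:[14/3,16/3] z:[9/2,6] -> miss, prune
          N24 x:[4,5] y:[5,19/3] z:[7/2,5] -> hit [5,5] leaf, test {P13@t=5}
        N30 x:[6,12] y:[17/3,23/3] z:[4,6] -> hit [6,6] leaf, test {P17@t=6}
  N3 x:[0,35] y:[26/3,52/3] z:[2,16] -> hit [26/3,16], descend [9, 33]
    N9 x:[22,35] y:[9,41/3] z:[15/2,14] -> miss, prune
    N33 x:[0,12] y:[26/3,52/3] z:[2,16] -> hit [26/3,12], descend [10, 18]
      N10 x:[0,12] y:[26/3,35/3] z:[2,23/2] -> hit [26/3,23/2], descend [2, 7]
        N2 x:[0,7] y:[26/3,35/3] z:[2,10] -> miss, prune
        N7 x:[6,12] y:[29/3,31/3] z:[17/2,23/2] -> hit [29/3,31/3] leaf, test {P6@t=29/3}
      N18 x:[2,6] y:[12,52/3] z:[13,16] -> miss, prune

Visited [0, 1, 15, 34, 13, 17, 22, 6, 24, 30, 3, 9, 33, 10, 2, 7, 18]. Tests: 17 box, 3 leaf. Nearest: P13.

== RESULT ==
13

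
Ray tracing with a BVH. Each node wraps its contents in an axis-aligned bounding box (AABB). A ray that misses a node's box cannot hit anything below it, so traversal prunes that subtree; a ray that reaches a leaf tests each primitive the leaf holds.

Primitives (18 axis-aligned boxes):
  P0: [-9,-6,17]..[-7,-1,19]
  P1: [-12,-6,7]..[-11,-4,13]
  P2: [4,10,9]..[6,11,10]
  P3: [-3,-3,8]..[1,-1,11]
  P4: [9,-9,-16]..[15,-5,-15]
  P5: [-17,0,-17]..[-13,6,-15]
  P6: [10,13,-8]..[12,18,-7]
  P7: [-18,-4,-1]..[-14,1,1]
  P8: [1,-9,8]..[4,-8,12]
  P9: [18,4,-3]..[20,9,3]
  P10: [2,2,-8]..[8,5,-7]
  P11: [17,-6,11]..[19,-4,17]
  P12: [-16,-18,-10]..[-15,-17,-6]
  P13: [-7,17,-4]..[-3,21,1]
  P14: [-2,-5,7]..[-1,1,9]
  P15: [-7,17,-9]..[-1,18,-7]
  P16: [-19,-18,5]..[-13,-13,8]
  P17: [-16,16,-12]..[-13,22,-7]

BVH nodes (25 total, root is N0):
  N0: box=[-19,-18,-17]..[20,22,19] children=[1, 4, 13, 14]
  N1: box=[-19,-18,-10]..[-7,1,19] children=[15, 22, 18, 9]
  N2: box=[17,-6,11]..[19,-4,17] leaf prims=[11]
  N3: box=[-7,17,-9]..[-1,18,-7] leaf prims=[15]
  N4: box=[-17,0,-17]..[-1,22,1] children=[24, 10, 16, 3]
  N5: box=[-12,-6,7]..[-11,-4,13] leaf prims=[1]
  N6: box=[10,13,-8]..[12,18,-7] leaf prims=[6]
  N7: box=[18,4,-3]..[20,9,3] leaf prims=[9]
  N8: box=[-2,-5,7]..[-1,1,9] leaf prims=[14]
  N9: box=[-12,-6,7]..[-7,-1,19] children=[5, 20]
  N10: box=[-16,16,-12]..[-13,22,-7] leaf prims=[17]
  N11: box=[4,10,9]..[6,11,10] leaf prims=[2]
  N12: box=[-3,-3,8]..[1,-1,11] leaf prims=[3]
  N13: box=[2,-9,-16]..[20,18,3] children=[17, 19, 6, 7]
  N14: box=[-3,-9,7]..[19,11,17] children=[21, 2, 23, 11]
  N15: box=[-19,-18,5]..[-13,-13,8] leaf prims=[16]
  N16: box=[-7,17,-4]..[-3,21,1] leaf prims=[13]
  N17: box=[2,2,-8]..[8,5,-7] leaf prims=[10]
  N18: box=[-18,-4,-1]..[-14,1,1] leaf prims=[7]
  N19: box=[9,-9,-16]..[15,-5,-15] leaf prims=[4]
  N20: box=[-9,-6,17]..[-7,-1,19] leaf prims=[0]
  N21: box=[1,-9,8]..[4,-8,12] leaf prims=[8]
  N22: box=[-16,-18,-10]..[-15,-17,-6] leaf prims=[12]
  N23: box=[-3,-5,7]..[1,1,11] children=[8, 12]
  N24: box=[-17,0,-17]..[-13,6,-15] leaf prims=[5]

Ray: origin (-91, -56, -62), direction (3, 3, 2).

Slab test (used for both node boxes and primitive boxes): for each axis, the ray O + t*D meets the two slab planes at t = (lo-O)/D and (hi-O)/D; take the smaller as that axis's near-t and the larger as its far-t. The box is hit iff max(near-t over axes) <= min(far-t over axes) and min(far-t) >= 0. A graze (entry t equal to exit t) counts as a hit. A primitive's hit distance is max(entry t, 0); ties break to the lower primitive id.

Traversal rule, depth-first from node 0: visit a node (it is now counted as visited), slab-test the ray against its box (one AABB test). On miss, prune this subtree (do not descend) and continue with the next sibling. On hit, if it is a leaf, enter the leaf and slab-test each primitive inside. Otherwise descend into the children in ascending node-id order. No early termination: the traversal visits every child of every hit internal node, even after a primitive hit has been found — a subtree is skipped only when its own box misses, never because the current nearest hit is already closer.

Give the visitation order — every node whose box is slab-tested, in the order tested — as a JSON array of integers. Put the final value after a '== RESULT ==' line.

Walk:
N0 x:[24,37] y:[38/3,26] z:[45/2,81/2] -> hit [24,26], descend [1, 4, 13, 14]
  N1 x:[24,28] y:[38/3,19] z:[26,81/2] -> miss, prune
  N4 x:[74/3,30] y:[56/3,26] z:[45/2,63/2] -> hit [74/3,26], descend [3, 10, 16, 24]
    N3 x:[28,30] y:[73/3,74/3] z:[53/2,55/2] -> miss, prune
    N10 x:[25,26] y:[24,26] z:[25,55/2] -> hit [25,26] leaf, test {P17@t=25}
    N16 x:[28,88/3] y:[73/3,77/3] z:[29,63/2] -> miss, prune
    N24 x:[74/3,26] y:[56/3,62/3] z:[45/2,47/2] -> miss, prune
  N13 x:[31,37] y:[47/3,74/3] z:[23,65/2] -> miss, prune
  N14 x:[88/3,110/3] y:[47/3,67/3] z:[69/2,79/2] -> miss, prune

9 AABB tests over nodes [0, 1, 4, 3, 10, 16, 24, 13, 14]; 1 leaf entered; closest P17.

== RESULT ==
[0, 1, 4, 3, 10, 16, 24, 13, 14]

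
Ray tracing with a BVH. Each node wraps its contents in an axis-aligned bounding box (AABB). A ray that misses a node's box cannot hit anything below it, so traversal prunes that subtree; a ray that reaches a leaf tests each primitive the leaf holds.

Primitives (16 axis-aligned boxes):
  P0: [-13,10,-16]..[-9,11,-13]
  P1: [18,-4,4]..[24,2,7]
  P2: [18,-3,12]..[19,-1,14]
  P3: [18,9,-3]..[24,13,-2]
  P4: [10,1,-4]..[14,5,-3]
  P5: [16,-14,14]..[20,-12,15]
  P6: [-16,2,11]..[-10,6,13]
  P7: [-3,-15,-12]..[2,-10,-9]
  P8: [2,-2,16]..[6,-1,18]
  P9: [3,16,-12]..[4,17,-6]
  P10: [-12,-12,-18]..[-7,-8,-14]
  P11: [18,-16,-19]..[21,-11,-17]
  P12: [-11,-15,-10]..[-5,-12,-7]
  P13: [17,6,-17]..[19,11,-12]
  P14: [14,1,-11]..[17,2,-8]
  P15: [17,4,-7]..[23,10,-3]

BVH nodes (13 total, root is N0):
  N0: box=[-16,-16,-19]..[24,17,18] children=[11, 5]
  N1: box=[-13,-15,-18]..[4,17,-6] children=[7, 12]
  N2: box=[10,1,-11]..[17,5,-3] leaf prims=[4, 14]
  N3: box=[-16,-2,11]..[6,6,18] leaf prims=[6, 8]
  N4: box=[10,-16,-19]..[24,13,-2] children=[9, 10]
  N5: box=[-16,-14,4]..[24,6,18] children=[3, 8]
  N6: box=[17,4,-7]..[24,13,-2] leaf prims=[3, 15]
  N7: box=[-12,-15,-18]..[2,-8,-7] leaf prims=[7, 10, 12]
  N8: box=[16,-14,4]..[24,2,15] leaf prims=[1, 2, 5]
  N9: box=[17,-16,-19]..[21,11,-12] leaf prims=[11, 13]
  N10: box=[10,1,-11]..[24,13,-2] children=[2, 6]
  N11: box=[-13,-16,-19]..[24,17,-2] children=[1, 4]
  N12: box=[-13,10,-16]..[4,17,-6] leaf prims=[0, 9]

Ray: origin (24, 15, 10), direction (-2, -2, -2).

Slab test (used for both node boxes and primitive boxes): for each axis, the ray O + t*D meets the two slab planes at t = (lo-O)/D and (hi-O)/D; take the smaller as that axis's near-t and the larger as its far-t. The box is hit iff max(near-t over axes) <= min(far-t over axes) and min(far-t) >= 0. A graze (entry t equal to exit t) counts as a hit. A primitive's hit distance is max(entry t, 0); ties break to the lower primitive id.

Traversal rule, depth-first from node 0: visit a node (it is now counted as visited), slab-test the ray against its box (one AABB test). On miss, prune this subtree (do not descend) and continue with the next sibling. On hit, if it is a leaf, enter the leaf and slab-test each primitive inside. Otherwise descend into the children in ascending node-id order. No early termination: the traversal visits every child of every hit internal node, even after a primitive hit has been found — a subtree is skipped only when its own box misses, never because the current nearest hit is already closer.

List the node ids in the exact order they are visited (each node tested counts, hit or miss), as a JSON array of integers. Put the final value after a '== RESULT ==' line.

Traverse from the root:
N0 x:[0,20] y:[-1,31/2] z:[-4,29/2] -> hit [0,29/2], descend [5, 11]
  N5 x:[0,20] y:[9/2,29/2] z:[-4,3] -> miss, prune
  N11 x:[0,37/2] y:[-1,31/2] z:[6,29/2] -> hit [6,29/2], descend [1, 4]
    N1 x:[10,37/2] y:[-1,15] z:[8,14] -> hit [10,14], descend [7, 12]
      N7 x:[11,18] y:[23/2,15] z:[17/2,14] -> hit [23/2,14] leaf, test {P7(miss), P10(miss), P12(miss)}
      N12 x:[10,37/2] y:[-1,5/2] z:[8,13] -> miss, prune
    N4 x:[0,7] y:[1,31/2] z:[6,29/2] -> hit [6,7], descend [9, 10]
      N9 x:[3/2,7/2] y:[2,31/2] z:[11,29/2] -> miss, prune
      N10 x:[0,7] y:[1,7] z:[6,21/2] -> hit [6,7], descend [2, 6]
        N2 x:[7/2,7] y:[5,7] z:[13/2,21/2] -> hit [13/2,7] leaf, test {P4@t=13/2, P14(miss)}
        N6 x:[0,7/2] y:[1,11/2] z:[6,17/2] -> miss, prune

Visited [0, 5, 11, 1, 7, 12, 4, 9, 10, 2, 6]. Tests: 11 box, 2 leaf. Nearest: P4.

== RESULT ==
[0, 5, 11, 1, 7, 12, 4, 9, 10, 2, 6]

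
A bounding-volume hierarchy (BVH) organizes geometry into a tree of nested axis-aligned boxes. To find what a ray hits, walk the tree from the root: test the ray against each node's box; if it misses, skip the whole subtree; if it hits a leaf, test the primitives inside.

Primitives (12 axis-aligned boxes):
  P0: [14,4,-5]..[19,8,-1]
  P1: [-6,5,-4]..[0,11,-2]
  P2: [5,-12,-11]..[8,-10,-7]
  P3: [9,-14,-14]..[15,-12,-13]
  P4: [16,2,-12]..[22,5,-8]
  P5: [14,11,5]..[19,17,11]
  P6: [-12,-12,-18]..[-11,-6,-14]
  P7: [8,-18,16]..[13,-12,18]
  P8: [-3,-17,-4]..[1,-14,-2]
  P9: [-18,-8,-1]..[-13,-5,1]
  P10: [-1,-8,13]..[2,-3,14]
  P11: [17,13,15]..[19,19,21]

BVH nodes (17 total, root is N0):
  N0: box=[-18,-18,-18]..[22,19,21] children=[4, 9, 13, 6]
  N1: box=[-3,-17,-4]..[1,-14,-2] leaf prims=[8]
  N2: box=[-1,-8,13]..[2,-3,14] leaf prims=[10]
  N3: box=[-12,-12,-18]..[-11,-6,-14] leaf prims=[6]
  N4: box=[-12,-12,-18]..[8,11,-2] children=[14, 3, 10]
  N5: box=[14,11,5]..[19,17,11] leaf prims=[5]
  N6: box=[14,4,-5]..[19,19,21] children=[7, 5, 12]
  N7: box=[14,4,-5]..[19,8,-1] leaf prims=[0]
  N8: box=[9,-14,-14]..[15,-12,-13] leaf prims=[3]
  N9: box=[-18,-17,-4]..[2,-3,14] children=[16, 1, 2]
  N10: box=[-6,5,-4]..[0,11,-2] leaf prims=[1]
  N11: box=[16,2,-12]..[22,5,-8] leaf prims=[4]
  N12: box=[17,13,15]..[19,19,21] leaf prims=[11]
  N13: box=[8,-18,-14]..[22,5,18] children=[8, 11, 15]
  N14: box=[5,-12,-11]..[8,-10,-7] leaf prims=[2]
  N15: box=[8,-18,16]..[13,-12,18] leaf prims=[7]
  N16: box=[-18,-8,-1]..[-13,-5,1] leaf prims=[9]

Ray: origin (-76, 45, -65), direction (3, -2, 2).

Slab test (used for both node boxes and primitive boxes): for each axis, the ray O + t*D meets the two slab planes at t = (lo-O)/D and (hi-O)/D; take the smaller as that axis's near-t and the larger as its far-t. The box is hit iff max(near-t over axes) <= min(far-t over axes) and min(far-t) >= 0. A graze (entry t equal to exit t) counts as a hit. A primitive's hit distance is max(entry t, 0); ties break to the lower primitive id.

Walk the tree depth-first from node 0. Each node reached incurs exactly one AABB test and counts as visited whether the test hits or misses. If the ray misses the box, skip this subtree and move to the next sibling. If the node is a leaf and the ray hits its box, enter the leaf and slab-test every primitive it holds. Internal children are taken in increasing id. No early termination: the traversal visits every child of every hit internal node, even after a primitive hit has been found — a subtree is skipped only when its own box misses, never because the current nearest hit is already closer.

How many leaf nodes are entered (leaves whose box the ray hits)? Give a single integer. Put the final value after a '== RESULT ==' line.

Trace the traversal:
N0 x:[58/3,98/3] y:[13,63/2] z:[47/2,43] -> hit [47/2,63/2], descend [4, 6, 9, 13]
  N4 x:[64/3,28] y:[17,57/2] z:[47/2,63/2] -> hit [47/2,28], descend [3, 10, 14]
    N3 x:[64/3,65/3] y:[51/2,57/2] z:[47/2,51/2] -> miss, prune
    N10 x:[70/3,76/3] y:[17,20] z:[61/2,63/2] -> miss, prune
    N14 x:[27,28] y:[55/2,57/2] z:[27,29] -> hit [55/2,28] leaf, test {P2@t=55/2}
  N6 x:[30,95/3] y:[13,41/2] z:[30,43] -> miss, prune
  N9 x:[58/3,26] y:[24,31] z:[61/2,79/2] -> miss, prune
  N13 x:[28,98/3] y:[20,63/2] z:[51/2,83/2] -> hit [28,63/2], descend [8, 11, 15]
    N8 x:[85/3,91/3] y:[57/2,59/2] z:[51/2,26] -> miss, prune
    N11 x:[92/3,98/3] y:[20,43/2] z:[53/2,57/2] -> miss, prune
    N15 x:[28,89/3] y:[57/2,63/2] z:[81/2,83/2] -> miss, prune

Summary -> nodes [0, 4, 3, 10, 14, 6, 9, 13, 8, 11, 15]; box-tests=11; leaf-entries=1; first=P2

== RESULT ==
1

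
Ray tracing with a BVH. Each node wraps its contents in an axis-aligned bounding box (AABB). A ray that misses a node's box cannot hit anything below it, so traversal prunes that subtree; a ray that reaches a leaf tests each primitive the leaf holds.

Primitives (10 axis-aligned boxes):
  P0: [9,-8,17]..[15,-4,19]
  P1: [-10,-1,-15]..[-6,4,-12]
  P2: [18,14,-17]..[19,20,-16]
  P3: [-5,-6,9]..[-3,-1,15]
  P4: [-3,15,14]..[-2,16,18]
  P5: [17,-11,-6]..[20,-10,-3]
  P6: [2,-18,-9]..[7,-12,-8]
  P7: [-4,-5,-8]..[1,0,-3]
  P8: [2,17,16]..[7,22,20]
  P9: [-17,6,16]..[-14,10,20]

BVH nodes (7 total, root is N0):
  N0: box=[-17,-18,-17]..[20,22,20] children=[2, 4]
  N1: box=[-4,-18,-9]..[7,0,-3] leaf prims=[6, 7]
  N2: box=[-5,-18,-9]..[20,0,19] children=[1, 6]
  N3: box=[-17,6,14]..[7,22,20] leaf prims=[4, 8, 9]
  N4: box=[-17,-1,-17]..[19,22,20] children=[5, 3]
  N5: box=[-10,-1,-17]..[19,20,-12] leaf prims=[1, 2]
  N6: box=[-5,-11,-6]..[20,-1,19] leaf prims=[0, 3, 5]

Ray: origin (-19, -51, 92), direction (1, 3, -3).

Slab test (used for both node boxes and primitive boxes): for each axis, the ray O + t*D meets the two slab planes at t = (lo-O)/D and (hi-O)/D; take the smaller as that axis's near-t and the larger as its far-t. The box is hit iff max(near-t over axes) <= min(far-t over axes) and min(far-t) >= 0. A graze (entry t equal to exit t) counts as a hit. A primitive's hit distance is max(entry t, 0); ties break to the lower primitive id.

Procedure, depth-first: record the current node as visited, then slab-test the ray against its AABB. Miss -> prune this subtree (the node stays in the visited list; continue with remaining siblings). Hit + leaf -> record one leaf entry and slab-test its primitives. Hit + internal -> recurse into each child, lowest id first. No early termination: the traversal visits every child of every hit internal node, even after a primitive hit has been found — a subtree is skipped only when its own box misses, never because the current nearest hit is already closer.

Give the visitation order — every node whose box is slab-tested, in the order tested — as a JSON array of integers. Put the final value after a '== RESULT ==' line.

Trace the traversal:
N0 x:[2,39] y:[11,73/3] z:[24,109/3] -> hit [24,73/3], descend [2, 4]
  N2 x:[14,39] y:[11,17] z:[73/3,101/3] -> miss, prune
  N4 x:[2,38] y:[50/3,73/3] z:[24,109/3] -> hit [24,73/3], descend [3, 5]
    N3 x:[2,26] y:[19,73/3] z:[24,26] -> hit [24,73/3] leaf, test {P4(miss), P8@t=24, P9(miss)}
    N5 x:[9,38] y:[50/3,71/3] z:[104/3,109/3] -> miss, prune

5 AABB tests over nodes [0, 2, 4, 3, 5]; 1 leaf entered; closest P8.

== RESULT ==
[0, 2, 4, 3, 5]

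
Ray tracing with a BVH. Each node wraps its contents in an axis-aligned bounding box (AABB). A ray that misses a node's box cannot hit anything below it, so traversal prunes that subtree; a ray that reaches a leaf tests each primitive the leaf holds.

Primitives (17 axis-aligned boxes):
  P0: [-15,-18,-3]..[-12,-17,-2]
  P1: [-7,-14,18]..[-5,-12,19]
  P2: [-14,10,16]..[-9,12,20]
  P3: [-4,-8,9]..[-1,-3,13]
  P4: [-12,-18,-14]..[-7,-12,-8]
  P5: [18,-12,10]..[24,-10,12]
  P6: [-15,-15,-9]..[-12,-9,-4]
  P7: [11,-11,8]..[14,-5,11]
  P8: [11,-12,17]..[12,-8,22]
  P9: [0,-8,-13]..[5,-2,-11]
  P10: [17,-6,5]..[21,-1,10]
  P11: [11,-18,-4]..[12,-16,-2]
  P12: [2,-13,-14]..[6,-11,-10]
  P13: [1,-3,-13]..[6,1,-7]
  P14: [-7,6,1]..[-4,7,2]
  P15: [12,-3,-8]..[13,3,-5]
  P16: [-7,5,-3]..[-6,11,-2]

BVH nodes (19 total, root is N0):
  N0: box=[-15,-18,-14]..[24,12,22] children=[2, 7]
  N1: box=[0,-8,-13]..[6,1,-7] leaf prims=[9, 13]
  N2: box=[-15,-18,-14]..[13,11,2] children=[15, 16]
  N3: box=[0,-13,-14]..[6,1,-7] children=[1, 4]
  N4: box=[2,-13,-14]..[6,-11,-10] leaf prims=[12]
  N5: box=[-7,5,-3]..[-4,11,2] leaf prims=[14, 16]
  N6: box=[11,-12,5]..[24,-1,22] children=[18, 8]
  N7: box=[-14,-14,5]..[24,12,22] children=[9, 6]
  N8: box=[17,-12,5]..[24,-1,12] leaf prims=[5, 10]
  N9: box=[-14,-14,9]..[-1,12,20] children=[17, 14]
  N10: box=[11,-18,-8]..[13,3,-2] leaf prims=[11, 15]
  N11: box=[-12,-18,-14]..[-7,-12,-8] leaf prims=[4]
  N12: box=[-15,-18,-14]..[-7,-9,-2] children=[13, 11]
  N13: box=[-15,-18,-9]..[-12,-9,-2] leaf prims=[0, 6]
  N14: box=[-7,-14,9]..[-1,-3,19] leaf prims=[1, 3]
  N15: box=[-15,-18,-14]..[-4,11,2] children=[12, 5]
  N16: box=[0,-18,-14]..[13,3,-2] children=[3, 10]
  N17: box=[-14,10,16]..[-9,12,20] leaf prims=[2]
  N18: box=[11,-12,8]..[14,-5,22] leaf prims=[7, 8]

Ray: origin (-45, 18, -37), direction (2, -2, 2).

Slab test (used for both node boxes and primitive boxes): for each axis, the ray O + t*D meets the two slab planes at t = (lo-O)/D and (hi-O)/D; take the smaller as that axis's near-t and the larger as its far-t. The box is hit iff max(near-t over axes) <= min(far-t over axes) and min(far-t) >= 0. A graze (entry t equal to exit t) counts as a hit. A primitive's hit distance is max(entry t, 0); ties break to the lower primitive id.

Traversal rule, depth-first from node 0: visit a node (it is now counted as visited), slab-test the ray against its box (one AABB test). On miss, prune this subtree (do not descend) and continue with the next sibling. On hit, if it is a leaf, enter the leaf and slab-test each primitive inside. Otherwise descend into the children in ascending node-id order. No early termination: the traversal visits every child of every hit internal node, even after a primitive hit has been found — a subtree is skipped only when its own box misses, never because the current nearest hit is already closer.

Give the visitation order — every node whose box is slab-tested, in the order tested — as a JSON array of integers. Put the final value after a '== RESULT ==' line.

Walk:
N0 x:[15,69/2] y:[3,18] z:[23/2,59/2] -> hit [15,18], descend [2, 7]
  N2 x:[15,29] y:[7/2,18] z:[23/2,39/2] -> hit [15,18], descend [15, 16]
    N15 x:[15,41/2] y:[7/2,18] z:[23/2,39/2] -> hit [15,18], descend [5, 12]
      N5 x:[19,41/2] y:[7/2,13/2] z:[17,39/2] -> miss, prune
      N12 x:[15,19] y:[27/2,18] z:[23/2,35/2] -> hit [15,35/2], descend [11, 13]
        N11 x:[33/2,19] y:[15,18] z:[23/2,29/2] -> miss, prune
        N13 x:[15,33/2] y:[27/2,18] z:[14,35/2] -> hit [15,33/2] leaf, test {P0(miss), P6@t=15}
    N16 x:[45/2,29] y:[15/2,18] z:[23/2,35/2] -> miss, prune
  N7 x:[31/2,69/2] y:[3,16] z:[21,59/2] -> miss, prune

order=[0, 2, 15, 5, 12, 11, 13, 16, 7]  |boxes|=9  |leaves|=1  hit=P6

== RESULT ==
[0, 2, 15, 5, 12, 11, 13, 16, 7]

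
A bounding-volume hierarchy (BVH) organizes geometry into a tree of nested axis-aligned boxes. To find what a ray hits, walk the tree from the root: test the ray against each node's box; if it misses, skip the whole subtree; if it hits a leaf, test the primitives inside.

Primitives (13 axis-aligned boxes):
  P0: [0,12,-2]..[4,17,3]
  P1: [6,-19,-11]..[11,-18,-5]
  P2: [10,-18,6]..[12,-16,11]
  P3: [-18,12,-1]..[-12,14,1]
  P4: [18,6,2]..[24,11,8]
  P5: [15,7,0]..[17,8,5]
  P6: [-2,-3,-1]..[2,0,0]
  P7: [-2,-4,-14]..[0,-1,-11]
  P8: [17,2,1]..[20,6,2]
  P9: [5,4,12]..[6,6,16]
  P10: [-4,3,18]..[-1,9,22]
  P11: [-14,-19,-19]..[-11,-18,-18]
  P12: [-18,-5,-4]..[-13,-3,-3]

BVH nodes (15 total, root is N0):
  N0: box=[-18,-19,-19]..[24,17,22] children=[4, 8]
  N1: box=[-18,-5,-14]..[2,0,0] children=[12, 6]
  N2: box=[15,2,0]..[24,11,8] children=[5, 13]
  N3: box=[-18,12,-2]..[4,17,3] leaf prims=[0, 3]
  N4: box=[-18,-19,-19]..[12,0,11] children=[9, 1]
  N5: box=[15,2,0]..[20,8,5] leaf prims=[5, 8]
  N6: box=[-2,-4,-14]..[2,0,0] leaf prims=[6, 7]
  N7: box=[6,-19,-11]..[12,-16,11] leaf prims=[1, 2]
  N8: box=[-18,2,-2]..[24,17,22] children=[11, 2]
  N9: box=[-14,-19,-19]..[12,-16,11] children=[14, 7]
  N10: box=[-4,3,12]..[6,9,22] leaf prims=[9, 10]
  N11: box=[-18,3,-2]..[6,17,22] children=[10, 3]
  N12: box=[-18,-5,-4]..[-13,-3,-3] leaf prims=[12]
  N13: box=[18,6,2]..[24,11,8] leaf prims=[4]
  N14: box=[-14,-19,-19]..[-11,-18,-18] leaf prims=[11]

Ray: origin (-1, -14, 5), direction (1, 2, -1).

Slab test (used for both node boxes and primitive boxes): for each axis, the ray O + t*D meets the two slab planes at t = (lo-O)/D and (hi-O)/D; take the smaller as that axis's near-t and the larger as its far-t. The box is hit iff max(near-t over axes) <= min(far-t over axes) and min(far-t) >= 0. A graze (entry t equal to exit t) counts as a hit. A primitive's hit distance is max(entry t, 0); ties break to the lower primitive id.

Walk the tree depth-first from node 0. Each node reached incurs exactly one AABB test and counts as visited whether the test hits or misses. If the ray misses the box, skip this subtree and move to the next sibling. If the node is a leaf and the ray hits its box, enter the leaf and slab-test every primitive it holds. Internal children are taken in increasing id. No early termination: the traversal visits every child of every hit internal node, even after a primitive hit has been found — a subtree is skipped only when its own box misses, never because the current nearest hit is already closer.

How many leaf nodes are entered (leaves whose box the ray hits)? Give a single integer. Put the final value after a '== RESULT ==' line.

Trace the traversal:
N0 x:[-17,25] y:[-5/2,31/2] z:[-17,24] -> hit [-5/2,31/2], descend [4, 8]
  N4 x:[-17,13] y:[-5/2,7] z:[-6,24] -> hit [-5/2,7], descend [1, 9]
    N1 x:[-17,3] y:[9/2,7] z:[5,19] -> miss, prune
    N9 x:[-13,13] y:[-5/2,-1] z:[-6,24] -> miss, prune
  N8 x:[-17,25] y:[8,31/2] z:[-17,7] -> miss, prune

Summary -> nodes [0, 4, 1, 9, 8]; box-tests=5; leaf-entries=0; first=miss

== RESULT ==
0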